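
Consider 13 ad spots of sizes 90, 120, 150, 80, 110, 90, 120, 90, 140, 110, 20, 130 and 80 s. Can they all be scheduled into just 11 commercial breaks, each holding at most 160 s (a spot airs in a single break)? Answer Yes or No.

A valid assignment using 11 commercial breaks:
  break 1: 150 = 150
  break 2: 140 + 20 = 160
  break 3: 130 = 130
  break 4: 120 = 120
  break 5: 120 = 120
  break 6: 110 = 110
  break 7: 110 = 110
  break 8: 90 = 90
  break 9: 90 = 90
  break 10: 90 = 90
  break 11: 80 + 80 = 160
Every load is within 160 s, so 11 commercial breaks suffice.

Yes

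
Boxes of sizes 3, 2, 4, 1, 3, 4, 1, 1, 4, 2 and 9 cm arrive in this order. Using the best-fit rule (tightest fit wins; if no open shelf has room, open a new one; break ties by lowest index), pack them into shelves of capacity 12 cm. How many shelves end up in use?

3

  3 → shelf 1 (new)  [load 3/12]
  2 → shelf 1  [load 5/12]
  4 → shelf 1  [load 9/12]
  1 → shelf 1  [load 10/12]
  3 → shelf 2 (new)  [load 3/12]
  4 → shelf 2  [load 7/12]
  1 → shelf 1  [load 11/12]
  1 → shelf 1  [load 12/12]
  4 → shelf 2  [load 11/12]
  2 → shelf 3 (new)  [load 2/12]
  9 → shelf 3  [load 11/12]
3 shelves opened.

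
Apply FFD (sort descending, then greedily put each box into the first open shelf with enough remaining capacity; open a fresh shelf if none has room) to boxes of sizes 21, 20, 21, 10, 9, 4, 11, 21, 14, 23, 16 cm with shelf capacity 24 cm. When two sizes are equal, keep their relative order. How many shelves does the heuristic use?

8

Sorted descending: 23, 21, 21, 21, 20, 16, 14, 11, 10, 9, 4.
  23 → shelf 1 (new)  [load 23/24]
  21 → shelf 2 (new)  [load 21/24]
  21 → shelf 3 (new)  [load 21/24]
  21 → shelf 4 (new)  [load 21/24]
  20 → shelf 5 (new)  [load 20/24]
  16 → shelf 6 (new)  [load 16/24]
  14 → shelf 7 (new)  [load 14/24]
  11 → shelf 8 (new)  [load 11/24]
  10 → shelf 7  [load 24/24]
  9 → shelf 8  [load 20/24]
  4 → shelf 5  [load 24/24]
8 shelves opened.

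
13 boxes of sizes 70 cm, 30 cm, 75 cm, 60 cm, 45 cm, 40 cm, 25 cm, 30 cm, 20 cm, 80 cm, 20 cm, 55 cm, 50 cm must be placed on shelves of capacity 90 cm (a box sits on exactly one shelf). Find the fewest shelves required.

7

Total = 80 + 75 + 70 + 60 + 55 + 50 + 45 + 40 + 30 + 30 + 25 + 20 + 20 = 600 cm.
Lower bound: ⌈600/90⌉ = 7 shelves.
A packing using 7 shelves:
  shelf 1: 80 = 80
  shelf 2: 75 = 75
  shelf 3: 70 + 20 = 90
  shelf 4: 60 + 30 = 90
  shelf 5: 55 + 30 = 85
  shelf 6: 50 + 40 = 90
  shelf 7: 45 + 25 + 20 = 90
This matches the lower bound, so 7 is optimal.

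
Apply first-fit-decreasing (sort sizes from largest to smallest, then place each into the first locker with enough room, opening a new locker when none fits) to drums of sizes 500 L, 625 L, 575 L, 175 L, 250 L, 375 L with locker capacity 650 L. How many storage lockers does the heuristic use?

Sorted descending: 625, 575, 500, 375, 250, 175.
  625 → locker 1 (new)  [load 625/650]
  575 → locker 2 (new)  [load 575/650]
  500 → locker 3 (new)  [load 500/650]
  375 → locker 4 (new)  [load 375/650]
  250 → locker 4  [load 625/650]
  175 → locker 5 (new)  [load 175/650]
5 storage lockers opened.

5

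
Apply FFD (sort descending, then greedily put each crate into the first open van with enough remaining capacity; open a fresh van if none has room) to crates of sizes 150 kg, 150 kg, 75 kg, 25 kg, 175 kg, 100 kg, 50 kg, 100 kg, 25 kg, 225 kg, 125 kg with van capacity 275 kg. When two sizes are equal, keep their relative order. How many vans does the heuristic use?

5

Sorted descending: 225, 175, 150, 150, 125, 100, 100, 75, 50, 25, 25.
  225 → van 1 (new)  [load 225/275]
  175 → van 2 (new)  [load 175/275]
  150 → van 3 (new)  [load 150/275]
  150 → van 4 (new)  [load 150/275]
  125 → van 3  [load 275/275]
  100 → van 2  [load 275/275]
  100 → van 4  [load 250/275]
  75 → van 5 (new)  [load 75/275]
  50 → van 1  [load 275/275]
  25 → van 4  [load 275/275]
  25 → van 5  [load 100/275]
5 vans opened.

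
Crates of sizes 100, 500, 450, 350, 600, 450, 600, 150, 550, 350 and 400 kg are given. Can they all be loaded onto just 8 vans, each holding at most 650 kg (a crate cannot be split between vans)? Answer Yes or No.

Total = 4500 kg; ⌈4500/650⌉ = 7.
9 crates each exceed half the capacity and cannot share a van, forcing at least 9 vans.
At least 9 vans are required, but only 8 are allowed.

No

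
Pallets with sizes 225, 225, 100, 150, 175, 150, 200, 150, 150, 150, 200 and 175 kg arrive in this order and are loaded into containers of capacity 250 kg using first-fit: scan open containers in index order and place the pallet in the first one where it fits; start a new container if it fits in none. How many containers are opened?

11

  225 → container 1 (new)  [load 225/250]
  225 → container 2 (new)  [load 225/250]
  100 → container 3 (new)  [load 100/250]
  150 → container 3  [load 250/250]
  175 → container 4 (new)  [load 175/250]
  150 → container 5 (new)  [load 150/250]
  200 → container 6 (new)  [load 200/250]
  150 → container 7 (new)  [load 150/250]
  150 → container 8 (new)  [load 150/250]
  150 → container 9 (new)  [load 150/250]
  200 → container 10 (new)  [load 200/250]
  175 → container 11 (new)  [load 175/250]
11 containers opened.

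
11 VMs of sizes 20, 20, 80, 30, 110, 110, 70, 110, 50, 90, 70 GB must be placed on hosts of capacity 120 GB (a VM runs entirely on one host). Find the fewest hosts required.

Total = 110 + 110 + 110 + 90 + 80 + 70 + 70 + 50 + 30 + 20 + 20 = 760 GB.
Lower bound: ⌈760/120⌉ = 7 hosts.
A packing using 7 hosts:
  host 1: 110 = 110
  host 2: 110 = 110
  host 3: 110 = 110
  host 4: 90 + 30 = 120
  host 5: 80 + 20 + 20 = 120
  host 6: 70 + 50 = 120
  host 7: 70 = 70
This matches the lower bound, so 7 is optimal.

7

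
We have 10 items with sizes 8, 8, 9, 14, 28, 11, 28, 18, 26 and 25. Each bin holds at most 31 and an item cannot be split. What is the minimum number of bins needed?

Total = 28 + 28 + 26 + 25 + 18 + 14 + 11 + 9 + 8 + 8 = 175.
Lower bound: ⌈175/31⌉ = 6 bins.
A packing using 7 bins:
  bin 1: 28 = 28
  bin 2: 28 = 28
  bin 3: 26 = 26
  bin 4: 25 = 25
  bin 5: 18 + 11 = 29
  bin 6: 14 + 9 + 8 = 31
  bin 7: 8 = 8
No arrangement into 6 bins stays within capacity, so 7 is optimal.

7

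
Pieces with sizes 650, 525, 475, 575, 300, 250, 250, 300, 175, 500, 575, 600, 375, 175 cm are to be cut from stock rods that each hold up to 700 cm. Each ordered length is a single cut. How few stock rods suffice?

Total = 650 + 600 + 575 + 575 + 525 + 500 + 475 + 375 + 300 + 300 + 250 + 250 + 175 + 175 = 5725 cm.
Lower bound: ⌈5725/700⌉ = 9 stock rods.
A packing using 10 stock rods:
  stock rod 1: 650 = 650
  stock rod 2: 600 = 600
  stock rod 3: 575 = 575
  stock rod 4: 575 = 575
  stock rod 5: 525 + 175 = 700
  stock rod 6: 500 + 175 = 675
  stock rod 7: 475 = 475
  stock rod 8: 375 + 300 = 675
  stock rod 9: 300 + 250 = 550
  stock rod 10: 250 = 250
No arrangement into 9 stock rods stays within capacity, so 10 is optimal.

10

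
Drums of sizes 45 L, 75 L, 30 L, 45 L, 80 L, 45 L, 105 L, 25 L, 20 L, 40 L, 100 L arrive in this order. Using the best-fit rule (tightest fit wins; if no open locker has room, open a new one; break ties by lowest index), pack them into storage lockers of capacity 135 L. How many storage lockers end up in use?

5

  45 → locker 1 (new)  [load 45/135]
  75 → locker 1  [load 120/135]
  30 → locker 2 (new)  [load 30/135]
  45 → locker 2  [load 75/135]
  80 → locker 3 (new)  [load 80/135]
  45 → locker 3  [load 125/135]
  105 → locker 4 (new)  [load 105/135]
  25 → locker 4  [load 130/135]
  20 → locker 2  [load 95/135]
  40 → locker 2  [load 135/135]
  100 → locker 5 (new)  [load 100/135]
5 storage lockers opened.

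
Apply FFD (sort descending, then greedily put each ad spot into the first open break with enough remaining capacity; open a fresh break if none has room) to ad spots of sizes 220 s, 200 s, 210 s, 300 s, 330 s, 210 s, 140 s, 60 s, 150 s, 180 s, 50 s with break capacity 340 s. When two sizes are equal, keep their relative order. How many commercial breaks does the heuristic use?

Sorted descending: 330, 300, 220, 210, 210, 200, 180, 150, 140, 60, 50.
  330 → break 1 (new)  [load 330/340]
  300 → break 2 (new)  [load 300/340]
  220 → break 3 (new)  [load 220/340]
  210 → break 4 (new)  [load 210/340]
  210 → break 5 (new)  [load 210/340]
  200 → break 6 (new)  [load 200/340]
  180 → break 7 (new)  [load 180/340]
  150 → break 7  [load 330/340]
  140 → break 6  [load 340/340]
  60 → break 3  [load 280/340]
  50 → break 3  [load 330/340]
7 commercial breaks opened.

7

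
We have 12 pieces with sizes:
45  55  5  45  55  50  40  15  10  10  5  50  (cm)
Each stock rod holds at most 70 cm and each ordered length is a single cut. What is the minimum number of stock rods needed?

7

Total = 55 + 55 + 50 + 50 + 45 + 45 + 40 + 15 + 10 + 10 + 5 + 5 = 385 cm.
Lower bound: ⌈385/70⌉ = 6 stock rods.
Also, 7 pieces each exceed 35 cm, and no two of those can share a stock rod, so at least 7 stock rods are needed.
A packing using 7 stock rods:
  stock rod 1: 55 + 15 = 70
  stock rod 2: 55 + 10 + 5 = 70
  stock rod 3: 50 + 10 + 5 = 65
  stock rod 4: 50 = 50
  stock rod 5: 45 = 45
  stock rod 6: 45 = 45
  stock rod 7: 40 = 40
This matches the lower bound, so 7 is optimal.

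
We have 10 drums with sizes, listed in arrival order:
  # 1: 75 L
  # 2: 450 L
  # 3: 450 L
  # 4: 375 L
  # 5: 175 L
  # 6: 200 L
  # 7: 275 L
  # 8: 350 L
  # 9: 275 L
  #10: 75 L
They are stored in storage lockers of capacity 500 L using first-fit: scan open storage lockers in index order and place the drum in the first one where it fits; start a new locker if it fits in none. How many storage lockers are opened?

  75 → locker 1 (new)  [load 75/500]
  450 → locker 2 (new)  [load 450/500]
  450 → locker 3 (new)  [load 450/500]
  375 → locker 1  [load 450/500]
  175 → locker 4 (new)  [load 175/500]
  200 → locker 4  [load 375/500]
  275 → locker 5 (new)  [load 275/500]
  350 → locker 6 (new)  [load 350/500]
  275 → locker 7 (new)  [load 275/500]
  75 → locker 4  [load 450/500]
7 storage lockers opened.

7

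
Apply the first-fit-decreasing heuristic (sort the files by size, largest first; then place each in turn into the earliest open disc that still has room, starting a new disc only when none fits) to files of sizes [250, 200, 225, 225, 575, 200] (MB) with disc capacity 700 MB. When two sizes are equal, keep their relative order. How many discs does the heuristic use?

3

Sorted descending: 575, 250, 225, 225, 200, 200.
  575 → disc 1 (new)  [load 575/700]
  250 → disc 2 (new)  [load 250/700]
  225 → disc 2  [load 475/700]
  225 → disc 2  [load 700/700]
  200 → disc 3 (new)  [load 200/700]
  200 → disc 3  [load 400/700]
3 discs opened.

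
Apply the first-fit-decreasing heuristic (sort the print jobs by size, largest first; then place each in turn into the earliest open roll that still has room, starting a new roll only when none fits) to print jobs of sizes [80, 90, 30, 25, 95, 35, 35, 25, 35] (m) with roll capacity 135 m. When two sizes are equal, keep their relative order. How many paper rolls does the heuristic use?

4

Sorted descending: 95, 90, 80, 35, 35, 35, 30, 25, 25.
  95 → roll 1 (new)  [load 95/135]
  90 → roll 2 (new)  [load 90/135]
  80 → roll 3 (new)  [load 80/135]
  35 → roll 1  [load 130/135]
  35 → roll 2  [load 125/135]
  35 → roll 3  [load 115/135]
  30 → roll 4 (new)  [load 30/135]
  25 → roll 4  [load 55/135]
  25 → roll 4  [load 80/135]
4 paper rolls opened.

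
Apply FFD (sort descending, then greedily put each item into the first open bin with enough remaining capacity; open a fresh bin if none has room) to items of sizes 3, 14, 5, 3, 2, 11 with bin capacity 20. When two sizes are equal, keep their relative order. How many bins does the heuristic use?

Sorted descending: 14, 11, 5, 3, 3, 2.
  14 → bin 1 (new)  [load 14/20]
  11 → bin 2 (new)  [load 11/20]
  5 → bin 1  [load 19/20]
  3 → bin 2  [load 14/20]
  3 → bin 2  [load 17/20]
  2 → bin 2  [load 19/20]
2 bins opened.

2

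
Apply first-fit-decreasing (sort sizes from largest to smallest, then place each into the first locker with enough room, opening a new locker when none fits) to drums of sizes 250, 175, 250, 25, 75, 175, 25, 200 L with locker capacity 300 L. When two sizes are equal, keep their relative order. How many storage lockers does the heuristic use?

Sorted descending: 250, 250, 200, 175, 175, 75, 25, 25.
  250 → locker 1 (new)  [load 250/300]
  250 → locker 2 (new)  [load 250/300]
  200 → locker 3 (new)  [load 200/300]
  175 → locker 4 (new)  [load 175/300]
  175 → locker 5 (new)  [load 175/300]
  75 → locker 3  [load 275/300]
  25 → locker 1  [load 275/300]
  25 → locker 1  [load 300/300]
5 storage lockers opened.

5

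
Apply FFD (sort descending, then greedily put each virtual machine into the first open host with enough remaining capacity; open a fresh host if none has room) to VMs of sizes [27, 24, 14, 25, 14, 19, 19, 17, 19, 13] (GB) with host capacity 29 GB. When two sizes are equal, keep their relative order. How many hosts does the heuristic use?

Sorted descending: 27, 25, 24, 19, 19, 19, 17, 14, 14, 13.
  27 → host 1 (new)  [load 27/29]
  25 → host 2 (new)  [load 25/29]
  24 → host 3 (new)  [load 24/29]
  19 → host 4 (new)  [load 19/29]
  19 → host 5 (new)  [load 19/29]
  19 → host 6 (new)  [load 19/29]
  17 → host 7 (new)  [load 17/29]
  14 → host 8 (new)  [load 14/29]
  14 → host 8  [load 28/29]
  13 → host 9 (new)  [load 13/29]
9 hosts opened.

9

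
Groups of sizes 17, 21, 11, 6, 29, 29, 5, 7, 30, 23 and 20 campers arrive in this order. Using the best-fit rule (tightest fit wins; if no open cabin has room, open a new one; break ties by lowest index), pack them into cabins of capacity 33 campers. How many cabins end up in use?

7

  17 → cabin 1 (new)  [load 17/33]
  21 → cabin 2 (new)  [load 21/33]
  11 → cabin 2  [load 32/33]
  6 → cabin 1  [load 23/33]
  29 → cabin 3 (new)  [load 29/33]
  29 → cabin 4 (new)  [load 29/33]
  5 → cabin 1  [load 28/33]
  7 → cabin 5 (new)  [load 7/33]
  30 → cabin 6 (new)  [load 30/33]
  23 → cabin 5  [load 30/33]
  20 → cabin 7 (new)  [load 20/33]
7 cabins opened.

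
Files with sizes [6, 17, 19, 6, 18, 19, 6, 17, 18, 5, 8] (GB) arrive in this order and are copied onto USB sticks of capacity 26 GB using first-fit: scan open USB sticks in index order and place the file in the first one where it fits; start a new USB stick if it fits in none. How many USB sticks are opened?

  6 → USB stick 1 (new)  [load 6/26]
  17 → USB stick 1  [load 23/26]
  19 → USB stick 2 (new)  [load 19/26]
  6 → USB stick 2  [load 25/26]
  18 → USB stick 3 (new)  [load 18/26]
  19 → USB stick 4 (new)  [load 19/26]
  6 → USB stick 3  [load 24/26]
  17 → USB stick 5 (new)  [load 17/26]
  18 → USB stick 6 (new)  [load 18/26]
  5 → USB stick 4  [load 24/26]
  8 → USB stick 5  [load 25/26]
6 USB sticks opened.

6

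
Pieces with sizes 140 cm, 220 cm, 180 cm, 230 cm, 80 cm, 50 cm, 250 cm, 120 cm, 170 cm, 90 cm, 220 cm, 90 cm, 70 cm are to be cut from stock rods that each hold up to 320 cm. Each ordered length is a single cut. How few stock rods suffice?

7

Total = 250 + 230 + 220 + 220 + 180 + 170 + 140 + 120 + 90 + 90 + 80 + 70 + 50 = 1910 cm.
Lower bound: ⌈1910/320⌉ = 6 stock rods.
A packing using 7 stock rods:
  stock rod 1: 250 + 70 = 320
  stock rod 2: 230 + 90 = 320
  stock rod 3: 220 + 90 = 310
  stock rod 4: 220 + 80 = 300
  stock rod 5: 180 + 140 = 320
  stock rod 6: 170 + 120 = 290
  stock rod 7: 50 = 50
No arrangement into 6 stock rods stays within capacity, so 7 is optimal.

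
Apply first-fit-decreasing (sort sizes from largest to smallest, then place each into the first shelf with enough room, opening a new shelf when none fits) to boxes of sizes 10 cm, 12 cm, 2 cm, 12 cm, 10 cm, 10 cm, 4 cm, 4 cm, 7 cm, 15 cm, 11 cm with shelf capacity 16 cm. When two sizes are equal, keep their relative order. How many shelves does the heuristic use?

8

Sorted descending: 15, 12, 12, 11, 10, 10, 10, 7, 4, 4, 2.
  15 → shelf 1 (new)  [load 15/16]
  12 → shelf 2 (new)  [load 12/16]
  12 → shelf 3 (new)  [load 12/16]
  11 → shelf 4 (new)  [load 11/16]
  10 → shelf 5 (new)  [load 10/16]
  10 → shelf 6 (new)  [load 10/16]
  10 → shelf 7 (new)  [load 10/16]
  7 → shelf 8 (new)  [load 7/16]
  4 → shelf 2  [load 16/16]
  4 → shelf 3  [load 16/16]
  2 → shelf 4  [load 13/16]
8 shelves opened.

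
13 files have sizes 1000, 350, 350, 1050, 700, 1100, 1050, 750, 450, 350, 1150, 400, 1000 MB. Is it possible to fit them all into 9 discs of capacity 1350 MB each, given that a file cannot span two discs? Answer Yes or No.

A valid assignment using 9 discs:
  disc 1: 1150 = 1150
  disc 2: 1100 = 1100
  disc 3: 1050 = 1050
  disc 4: 1050 = 1050
  disc 5: 1000 + 350 = 1350
  disc 6: 1000 + 350 = 1350
  disc 7: 750 + 450 = 1200
  disc 8: 700 + 400 = 1100
  disc 9: 350 = 350
Every load is within 1350 MB, so 9 discs suffice.

Yes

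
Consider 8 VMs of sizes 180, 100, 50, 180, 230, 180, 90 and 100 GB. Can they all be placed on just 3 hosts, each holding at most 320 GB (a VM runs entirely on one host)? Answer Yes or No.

No

Total = 1110 GB; ⌈1110/320⌉ = 4.
At least 4 hosts are required, but only 3 are allowed.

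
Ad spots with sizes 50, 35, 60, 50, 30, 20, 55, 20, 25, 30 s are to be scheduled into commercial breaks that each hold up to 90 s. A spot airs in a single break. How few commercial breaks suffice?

Total = 60 + 55 + 50 + 50 + 35 + 30 + 30 + 25 + 20 + 20 = 375 s.
Lower bound: ⌈375/90⌉ = 5 commercial breaks.
A packing using 5 commercial breaks:
  break 1: 60 + 30 = 90
  break 2: 55 + 35 = 90
  break 3: 50 + 30 = 80
  break 4: 50 + 25 = 75
  break 5: 20 + 20 = 40
This matches the lower bound, so 5 is optimal.

5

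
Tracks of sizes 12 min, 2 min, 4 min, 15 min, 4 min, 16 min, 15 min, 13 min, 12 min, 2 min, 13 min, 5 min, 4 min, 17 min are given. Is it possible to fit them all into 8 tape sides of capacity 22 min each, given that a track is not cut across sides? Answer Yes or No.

A valid assignment using 8 tape sides:
  side 1: 17 + 5 = 22
  side 2: 16 + 4 + 2 = 22
  side 3: 15 + 4 + 2 = 21
  side 4: 15 + 4 = 19
  side 5: 13 = 13
  side 6: 13 = 13
  side 7: 12 = 12
  side 8: 12 = 12
Every load is within 22 min, so 8 tape sides suffice.

Yes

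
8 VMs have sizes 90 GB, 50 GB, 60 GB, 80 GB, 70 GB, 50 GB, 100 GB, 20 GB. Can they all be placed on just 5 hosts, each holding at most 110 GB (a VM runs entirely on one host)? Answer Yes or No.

Total = 520 GB; ⌈520/110⌉ = 5.
The bound of 5 does not rule out 5, but exhaustive search shows no assignment into 5 hosts of capacity 110 GB exists — the minimum is 6.

No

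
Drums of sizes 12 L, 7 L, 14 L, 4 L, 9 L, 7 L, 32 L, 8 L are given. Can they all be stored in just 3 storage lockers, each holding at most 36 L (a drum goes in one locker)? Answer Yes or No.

Yes

A valid assignment using 3 storage lockers:
  locker 1: 32 + 4 = 36
  locker 2: 14 + 12 + 9 = 35
  locker 3: 8 + 7 + 7 = 22
Every load is within 36 L, so 3 storage lockers suffice.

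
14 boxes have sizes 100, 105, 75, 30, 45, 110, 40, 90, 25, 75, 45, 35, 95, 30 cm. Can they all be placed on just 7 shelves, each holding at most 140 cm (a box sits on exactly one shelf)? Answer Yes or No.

Yes

A valid assignment using 7 shelves:
  shelf 1: 110 + 30 = 140
  shelf 2: 105 + 35 = 140
  shelf 3: 100 + 40 = 140
  shelf 4: 95 + 45 = 140
  shelf 5: 90 + 45 = 135
  shelf 6: 75 + 30 + 25 = 130
  shelf 7: 75 = 75
Every load is within 140 cm, so 7 shelves suffice.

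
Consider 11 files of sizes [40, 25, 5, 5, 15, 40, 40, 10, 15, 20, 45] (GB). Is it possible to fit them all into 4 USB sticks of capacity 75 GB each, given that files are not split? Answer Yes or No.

Yes

A valid assignment using 4 USB sticks:
  USB stick 1: 45 + 25 + 5 = 75
  USB stick 2: 40 + 20 + 15 = 75
  USB stick 3: 40 + 15 + 10 + 5 = 70
  USB stick 4: 40 = 40
Every load is within 75 GB, so 4 USB sticks suffice.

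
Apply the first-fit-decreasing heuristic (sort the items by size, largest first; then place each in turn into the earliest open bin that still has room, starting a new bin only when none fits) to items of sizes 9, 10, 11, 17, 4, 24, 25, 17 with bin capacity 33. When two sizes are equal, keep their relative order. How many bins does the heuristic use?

Sorted descending: 25, 24, 17, 17, 11, 10, 9, 4.
  25 → bin 1 (new)  [load 25/33]
  24 → bin 2 (new)  [load 24/33]
  17 → bin 3 (new)  [load 17/33]
  17 → bin 4 (new)  [load 17/33]
  11 → bin 3  [load 28/33]
  10 → bin 4  [load 27/33]
  9 → bin 2  [load 33/33]
  4 → bin 1  [load 29/33]
4 bins opened.

4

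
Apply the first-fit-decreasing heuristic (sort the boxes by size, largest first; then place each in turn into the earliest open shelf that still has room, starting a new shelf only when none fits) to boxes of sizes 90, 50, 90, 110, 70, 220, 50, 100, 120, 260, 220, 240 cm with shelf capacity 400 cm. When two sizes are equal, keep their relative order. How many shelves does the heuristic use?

Sorted descending: 260, 240, 220, 220, 120, 110, 100, 90, 90, 70, 50, 50.
  260 → shelf 1 (new)  [load 260/400]
  240 → shelf 2 (new)  [load 240/400]
  220 → shelf 3 (new)  [load 220/400]
  220 → shelf 4 (new)  [load 220/400]
  120 → shelf 1  [load 380/400]
  110 → shelf 2  [load 350/400]
  100 → shelf 3  [load 320/400]
  90 → shelf 4  [load 310/400]
  90 → shelf 4  [load 400/400]
  70 → shelf 3  [load 390/400]
  50 → shelf 2  [load 400/400]
  50 → shelf 5 (new)  [load 50/400]
5 shelves opened.

5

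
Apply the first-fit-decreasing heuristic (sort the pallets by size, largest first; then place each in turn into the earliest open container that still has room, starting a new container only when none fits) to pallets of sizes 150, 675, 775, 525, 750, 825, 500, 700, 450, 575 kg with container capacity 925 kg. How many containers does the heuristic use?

Sorted descending: 825, 775, 750, 700, 675, 575, 525, 500, 450, 150.
  825 → container 1 (new)  [load 825/925]
  775 → container 2 (new)  [load 775/925]
  750 → container 3 (new)  [load 750/925]
  700 → container 4 (new)  [load 700/925]
  675 → container 5 (new)  [load 675/925]
  575 → container 6 (new)  [load 575/925]
  525 → container 7 (new)  [load 525/925]
  500 → container 8 (new)  [load 500/925]
  450 → container 9 (new)  [load 450/925]
  150 → container 2  [load 925/925]
9 containers opened.

9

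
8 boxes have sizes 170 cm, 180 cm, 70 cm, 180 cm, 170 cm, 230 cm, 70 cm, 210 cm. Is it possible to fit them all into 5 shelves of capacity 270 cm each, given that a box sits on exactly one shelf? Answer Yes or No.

No

Total = 1280 cm; ⌈1280/270⌉ = 5.
6 boxes each exceed half the capacity and cannot share a shelf, forcing at least 6 shelves.
At least 6 shelves are required, but only 5 are allowed.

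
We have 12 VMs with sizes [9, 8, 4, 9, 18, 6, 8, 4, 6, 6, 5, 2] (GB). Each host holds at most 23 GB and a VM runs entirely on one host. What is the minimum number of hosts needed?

4

Total = 18 + 9 + 9 + 8 + 8 + 6 + 6 + 6 + 5 + 4 + 4 + 2 = 85 GB.
Lower bound: ⌈85/23⌉ = 4 hosts.
A packing using 4 hosts:
  host 1: 18 + 5 = 23
  host 2: 9 + 9 + 4 = 22
  host 3: 8 + 8 + 6 = 22
  host 4: 6 + 6 + 4 + 2 = 18
This matches the lower bound, so 4 is optimal.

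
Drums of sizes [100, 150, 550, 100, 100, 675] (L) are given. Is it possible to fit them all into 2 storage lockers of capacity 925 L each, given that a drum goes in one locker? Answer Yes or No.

Yes

A valid assignment using 2 storage lockers:
  locker 1: 675 + 150 + 100 = 925
  locker 2: 550 + 100 + 100 = 750
Every load is within 925 L, so 2 storage lockers suffice.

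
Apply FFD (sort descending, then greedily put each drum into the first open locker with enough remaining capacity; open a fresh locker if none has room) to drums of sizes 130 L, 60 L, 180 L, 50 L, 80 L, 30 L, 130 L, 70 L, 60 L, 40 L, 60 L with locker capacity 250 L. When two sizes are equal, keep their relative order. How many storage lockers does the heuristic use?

4

Sorted descending: 180, 130, 130, 80, 70, 60, 60, 60, 50, 40, 30.
  180 → locker 1 (new)  [load 180/250]
  130 → locker 2 (new)  [load 130/250]
  130 → locker 3 (new)  [load 130/250]
  80 → locker 2  [load 210/250]
  70 → locker 1  [load 250/250]
  60 → locker 3  [load 190/250]
  60 → locker 3  [load 250/250]
  60 → locker 4 (new)  [load 60/250]
  50 → locker 4  [load 110/250]
  40 → locker 2  [load 250/250]
  30 → locker 4  [load 140/250]
4 storage lockers opened.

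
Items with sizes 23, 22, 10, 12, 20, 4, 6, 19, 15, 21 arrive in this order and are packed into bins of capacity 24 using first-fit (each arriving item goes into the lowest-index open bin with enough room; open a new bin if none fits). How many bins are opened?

  23 → bin 1 (new)  [load 23/24]
  22 → bin 2 (new)  [load 22/24]
  10 → bin 3 (new)  [load 10/24]
  12 → bin 3  [load 22/24]
  20 → bin 4 (new)  [load 20/24]
  4 → bin 4  [load 24/24]
  6 → bin 5 (new)  [load 6/24]
  19 → bin 6 (new)  [load 19/24]
  15 → bin 5  [load 21/24]
  21 → bin 7 (new)  [load 21/24]
7 bins opened.

7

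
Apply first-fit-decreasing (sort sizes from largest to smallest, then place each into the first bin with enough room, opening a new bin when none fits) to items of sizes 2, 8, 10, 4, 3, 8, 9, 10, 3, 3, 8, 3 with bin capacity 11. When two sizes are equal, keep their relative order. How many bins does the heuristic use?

7

Sorted descending: 10, 10, 9, 8, 8, 8, 4, 3, 3, 3, 3, 2.
  10 → bin 1 (new)  [load 10/11]
  10 → bin 2 (new)  [load 10/11]
  9 → bin 3 (new)  [load 9/11]
  8 → bin 4 (new)  [load 8/11]
  8 → bin 5 (new)  [load 8/11]
  8 → bin 6 (new)  [load 8/11]
  4 → bin 7 (new)  [load 4/11]
  3 → bin 4  [load 11/11]
  3 → bin 5  [load 11/11]
  3 → bin 6  [load 11/11]
  3 → bin 7  [load 7/11]
  2 → bin 3  [load 11/11]
7 bins opened.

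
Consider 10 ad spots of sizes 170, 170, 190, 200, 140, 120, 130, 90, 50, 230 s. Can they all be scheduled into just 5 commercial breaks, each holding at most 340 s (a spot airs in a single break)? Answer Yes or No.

Yes

A valid assignment using 5 commercial breaks:
  break 1: 230 + 90 = 320
  break 2: 200 + 140 = 340
  break 3: 190 + 130 = 320
  break 4: 170 + 170 = 340
  break 5: 120 + 50 = 170
Every load is within 340 s, so 5 commercial breaks suffice.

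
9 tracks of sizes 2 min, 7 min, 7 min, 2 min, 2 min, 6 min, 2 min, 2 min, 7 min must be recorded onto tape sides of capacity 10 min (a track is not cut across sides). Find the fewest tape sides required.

Total = 7 + 7 + 7 + 6 + 2 + 2 + 2 + 2 + 2 = 37 min.
Lower bound: ⌈37/10⌉ = 4 tape sides.
A packing using 4 tape sides:
  side 1: 7 + 2 = 9
  side 2: 7 + 2 = 9
  side 3: 7 + 2 = 9
  side 4: 6 + 2 + 2 = 10
This matches the lower bound, so 4 is optimal.

4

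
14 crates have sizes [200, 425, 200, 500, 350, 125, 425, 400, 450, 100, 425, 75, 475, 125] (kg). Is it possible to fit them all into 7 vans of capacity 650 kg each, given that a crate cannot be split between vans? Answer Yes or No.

No

Total = 4275 kg; ⌈4275/650⌉ = 7.
8 crates each exceed half the capacity and cannot share a van, forcing at least 8 vans.
At least 8 vans are required, but only 7 are allowed.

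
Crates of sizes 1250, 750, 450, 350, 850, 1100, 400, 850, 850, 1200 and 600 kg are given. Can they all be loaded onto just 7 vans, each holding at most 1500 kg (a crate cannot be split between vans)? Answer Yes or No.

A valid assignment using 7 vans:
  van 1: 1250 = 1250
  van 2: 1200 = 1200
  van 3: 1100 + 400 = 1500
  van 4: 850 + 600 = 1450
  van 5: 850 + 450 = 1300
  van 6: 850 + 350 = 1200
  van 7: 750 = 750
Every load is within 1500 kg, so 7 vans suffice.

Yes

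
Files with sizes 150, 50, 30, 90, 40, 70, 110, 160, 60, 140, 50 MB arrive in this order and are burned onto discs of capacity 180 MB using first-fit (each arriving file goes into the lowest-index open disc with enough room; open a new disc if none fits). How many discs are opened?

  150 → disc 1 (new)  [load 150/180]
  50 → disc 2 (new)  [load 50/180]
  30 → disc 1  [load 180/180]
  90 → disc 2  [load 140/180]
  40 → disc 2  [load 180/180]
  70 → disc 3 (new)  [load 70/180]
  110 → disc 3  [load 180/180]
  160 → disc 4 (new)  [load 160/180]
  60 → disc 5 (new)  [load 60/180]
  140 → disc 6 (new)  [load 140/180]
  50 → disc 5  [load 110/180]
6 discs opened.

6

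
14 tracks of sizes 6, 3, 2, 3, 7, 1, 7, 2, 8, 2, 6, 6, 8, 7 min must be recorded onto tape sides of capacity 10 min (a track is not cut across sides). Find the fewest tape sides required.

Total = 8 + 8 + 7 + 7 + 7 + 6 + 6 + 6 + 3 + 3 + 2 + 2 + 2 + 1 = 68 min.
Lower bound: ⌈68/10⌉ = 7 tape sides.
Also, 8 tracks each exceed 5 min, and no two of those can share a side, so at least 8 tape sides are needed.
A packing using 8 tape sides:
  side 1: 8 + 2 = 10
  side 2: 8 + 2 = 10
  side 3: 7 + 3 = 10
  side 4: 7 + 3 = 10
  side 5: 7 + 2 + 1 = 10
  side 6: 6 = 6
  side 7: 6 = 6
  side 8: 6 = 6
This matches the lower bound, so 8 is optimal.

8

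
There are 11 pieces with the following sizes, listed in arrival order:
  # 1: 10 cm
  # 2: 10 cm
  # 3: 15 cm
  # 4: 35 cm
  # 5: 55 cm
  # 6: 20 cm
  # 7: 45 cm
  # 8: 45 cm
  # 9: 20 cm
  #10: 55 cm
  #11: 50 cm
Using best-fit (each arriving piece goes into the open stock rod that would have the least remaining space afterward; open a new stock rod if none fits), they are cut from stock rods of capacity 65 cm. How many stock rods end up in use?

  10 → stock rod 1 (new)  [load 10/65]
  10 → stock rod 1  [load 20/65]
  15 → stock rod 1  [load 35/65]
  35 → stock rod 2 (new)  [load 35/65]
  55 → stock rod 3 (new)  [load 55/65]
  20 → stock rod 1  [load 55/65]
  45 → stock rod 4 (new)  [load 45/65]
  45 → stock rod 5 (new)  [load 45/65]
  20 → stock rod 4  [load 65/65]
  55 → stock rod 6 (new)  [load 55/65]
  50 → stock rod 7 (new)  [load 50/65]
7 stock rods opened.

7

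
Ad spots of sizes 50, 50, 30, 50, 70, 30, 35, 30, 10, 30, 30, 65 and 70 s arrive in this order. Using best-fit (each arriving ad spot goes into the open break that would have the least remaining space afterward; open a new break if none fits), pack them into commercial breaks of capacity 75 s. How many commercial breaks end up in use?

9

  50 → break 1 (new)  [load 50/75]
  50 → break 2 (new)  [load 50/75]
  30 → break 3 (new)  [load 30/75]
  50 → break 4 (new)  [load 50/75]
  70 → break 5 (new)  [load 70/75]
  30 → break 3  [load 60/75]
  35 → break 6 (new)  [load 35/75]
  30 → break 6  [load 65/75]
  10 → break 6  [load 75/75]
  30 → break 7 (new)  [load 30/75]
  30 → break 7  [load 60/75]
  65 → break 8 (new)  [load 65/75]
  70 → break 9 (new)  [load 70/75]
9 commercial breaks opened.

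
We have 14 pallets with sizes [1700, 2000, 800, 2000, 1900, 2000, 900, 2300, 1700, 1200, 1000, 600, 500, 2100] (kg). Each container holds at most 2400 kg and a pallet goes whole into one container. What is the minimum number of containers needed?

10

Total = 2300 + 2100 + 2000 + 2000 + 2000 + 1900 + 1700 + 1700 + 1200 + 1000 + 900 + 800 + 600 + 500 = 20700 kg.
Lower bound: ⌈20700/2400⌉ = 9 containers.
A packing using 10 containers:
  container 1: 2300 = 2300
  container 2: 2100 = 2100
  container 3: 2000 = 2000
  container 4: 2000 = 2000
  container 5: 2000 = 2000
  container 6: 1900 + 500 = 2400
  container 7: 1700 + 600 = 2300
  container 8: 1700 = 1700
  container 9: 1200 + 1000 = 2200
  container 10: 900 + 800 = 1700
No arrangement into 9 containers stays within capacity, so 10 is optimal.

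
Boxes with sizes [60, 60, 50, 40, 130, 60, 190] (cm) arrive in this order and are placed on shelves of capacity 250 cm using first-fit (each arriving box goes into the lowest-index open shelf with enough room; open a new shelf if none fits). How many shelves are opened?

3

  60 → shelf 1 (new)  [load 60/250]
  60 → shelf 1  [load 120/250]
  50 → shelf 1  [load 170/250]
  40 → shelf 1  [load 210/250]
  130 → shelf 2 (new)  [load 130/250]
  60 → shelf 2  [load 190/250]
  190 → shelf 3 (new)  [load 190/250]
3 shelves opened.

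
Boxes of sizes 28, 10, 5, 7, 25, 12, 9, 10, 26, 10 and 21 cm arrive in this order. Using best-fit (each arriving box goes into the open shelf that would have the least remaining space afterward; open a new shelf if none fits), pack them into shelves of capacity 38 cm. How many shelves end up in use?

  28 → shelf 1 (new)  [load 28/38]
  10 → shelf 1  [load 38/38]
  5 → shelf 2 (new)  [load 5/38]
  7 → shelf 2  [load 12/38]
  25 → shelf 2  [load 37/38]
  12 → shelf 3 (new)  [load 12/38]
  9 → shelf 3  [load 21/38]
  10 → shelf 3  [load 31/38]
  26 → shelf 4 (new)  [load 26/38]
  10 → shelf 4  [load 36/38]
  21 → shelf 5 (new)  [load 21/38]
5 shelves opened.

5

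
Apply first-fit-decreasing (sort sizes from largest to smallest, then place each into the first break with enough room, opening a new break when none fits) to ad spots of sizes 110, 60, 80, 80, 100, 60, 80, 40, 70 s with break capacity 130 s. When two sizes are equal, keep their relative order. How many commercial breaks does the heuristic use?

7

Sorted descending: 110, 100, 80, 80, 80, 70, 60, 60, 40.
  110 → break 1 (new)  [load 110/130]
  100 → break 2 (new)  [load 100/130]
  80 → break 3 (new)  [load 80/130]
  80 → break 4 (new)  [load 80/130]
  80 → break 5 (new)  [load 80/130]
  70 → break 6 (new)  [load 70/130]
  60 → break 6  [load 130/130]
  60 → break 7 (new)  [load 60/130]
  40 → break 3  [load 120/130]
7 commercial breaks opened.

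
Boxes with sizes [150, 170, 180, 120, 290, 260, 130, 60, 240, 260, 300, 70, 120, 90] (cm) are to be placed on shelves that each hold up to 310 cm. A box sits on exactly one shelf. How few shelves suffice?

Total = 300 + 290 + 260 + 260 + 240 + 180 + 170 + 150 + 130 + 120 + 120 + 90 + 70 + 60 = 2440 cm.
Lower bound: ⌈2440/310⌉ = 8 shelves.
A packing using 9 shelves:
  shelf 1: 300 = 300
  shelf 2: 290 = 290
  shelf 3: 260 = 260
  shelf 4: 260 = 260
  shelf 5: 240 + 70 = 310
  shelf 6: 180 + 130 = 310
  shelf 7: 170 + 120 = 290
  shelf 8: 150 + 120 = 270
  shelf 9: 90 + 60 = 150
No arrangement into 8 shelves stays within capacity, so 9 is optimal.

9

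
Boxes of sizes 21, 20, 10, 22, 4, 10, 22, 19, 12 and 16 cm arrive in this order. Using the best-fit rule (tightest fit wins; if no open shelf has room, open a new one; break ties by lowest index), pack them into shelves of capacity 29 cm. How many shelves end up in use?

7

  21 → shelf 1 (new)  [load 21/29]
  20 → shelf 2 (new)  [load 20/29]
  10 → shelf 3 (new)  [load 10/29]
  22 → shelf 4 (new)  [load 22/29]
  4 → shelf 4  [load 26/29]
  10 → shelf 3  [load 20/29]
  22 → shelf 5 (new)  [load 22/29]
  19 → shelf 6 (new)  [load 19/29]
  12 → shelf 7 (new)  [load 12/29]
  16 → shelf 7  [load 28/29]
7 shelves opened.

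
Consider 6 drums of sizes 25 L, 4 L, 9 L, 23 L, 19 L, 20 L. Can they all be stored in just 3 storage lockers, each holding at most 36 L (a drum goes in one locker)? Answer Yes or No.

No

Total = 100 L; ⌈100/36⌉ = 3.
4 drums each exceed half the capacity and cannot share a locker, forcing at least 4 storage lockers.
At least 4 storage lockers are required, but only 3 are allowed.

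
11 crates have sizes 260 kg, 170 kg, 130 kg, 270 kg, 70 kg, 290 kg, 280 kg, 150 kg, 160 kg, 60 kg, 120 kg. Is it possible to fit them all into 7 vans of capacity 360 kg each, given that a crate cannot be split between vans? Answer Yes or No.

A valid assignment using 7 vans:
  van 1: 290 + 70 = 360
  van 2: 280 + 60 = 340
  van 3: 270 = 270
  van 4: 260 = 260
  van 5: 170 + 160 = 330
  van 6: 150 + 130 = 280
  van 7: 120 = 120
Every load is within 360 kg, so 7 vans suffice.

Yes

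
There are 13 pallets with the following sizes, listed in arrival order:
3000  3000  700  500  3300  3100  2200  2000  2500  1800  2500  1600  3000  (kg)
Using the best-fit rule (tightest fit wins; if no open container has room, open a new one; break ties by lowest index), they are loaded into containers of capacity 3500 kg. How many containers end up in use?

  3000 → container 1 (new)  [load 3000/3500]
  3000 → container 2 (new)  [load 3000/3500]
  700 → container 3 (new)  [load 700/3500]
  500 → container 1  [load 3500/3500]
  3300 → container 4 (new)  [load 3300/3500]
  3100 → container 5 (new)  [load 3100/3500]
  2200 → container 3  [load 2900/3500]
  2000 → container 6 (new)  [load 2000/3500]
  2500 → container 7 (new)  [load 2500/3500]
  1800 → container 8 (new)  [load 1800/3500]
  2500 → container 9 (new)  [load 2500/3500]
  1600 → container 8  [load 3400/3500]
  3000 → container 10 (new)  [load 3000/3500]
10 containers opened.

10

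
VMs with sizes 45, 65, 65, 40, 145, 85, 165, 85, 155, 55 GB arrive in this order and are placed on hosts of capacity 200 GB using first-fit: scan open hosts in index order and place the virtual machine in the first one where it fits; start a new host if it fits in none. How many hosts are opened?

  45 → host 1 (new)  [load 45/200]
  65 → host 1  [load 110/200]
  65 → host 1  [load 175/200]
  40 → host 2 (new)  [load 40/200]
  145 → host 2  [load 185/200]
  85 → host 3 (new)  [load 85/200]
  165 → host 4 (new)  [load 165/200]
  85 → host 3  [load 170/200]
  155 → host 5 (new)  [load 155/200]
  55 → host 6 (new)  [load 55/200]
6 hosts opened.

6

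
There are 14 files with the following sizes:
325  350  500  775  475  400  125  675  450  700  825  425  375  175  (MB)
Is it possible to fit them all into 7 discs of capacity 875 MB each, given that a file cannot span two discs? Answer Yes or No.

No

Total = 6575 MB; ⌈6575/875⌉ = 8.
At least 8 discs are required, but only 7 are allowed.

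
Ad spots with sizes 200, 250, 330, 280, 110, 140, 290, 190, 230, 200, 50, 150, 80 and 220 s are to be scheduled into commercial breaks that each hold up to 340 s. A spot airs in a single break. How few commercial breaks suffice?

Total = 330 + 290 + 280 + 250 + 230 + 220 + 200 + 200 + 190 + 150 + 140 + 110 + 80 + 50 = 2720 s.
Lower bound: ⌈2720/340⌉ = 8 commercial breaks.
Also, 9 ad spots each exceed 170 s, and no two of those can share a break, so at least 9 commercial breaks are needed.
A packing using 9 commercial breaks:
  break 1: 330 = 330
  break 2: 290 + 50 = 340
  break 3: 280 = 280
  break 4: 250 + 80 = 330
  break 5: 230 + 110 = 340
  break 6: 220 = 220
  break 7: 200 + 140 = 340
  break 8: 200 = 200
  break 9: 190 + 150 = 340
This matches the lower bound, so 9 is optimal.

9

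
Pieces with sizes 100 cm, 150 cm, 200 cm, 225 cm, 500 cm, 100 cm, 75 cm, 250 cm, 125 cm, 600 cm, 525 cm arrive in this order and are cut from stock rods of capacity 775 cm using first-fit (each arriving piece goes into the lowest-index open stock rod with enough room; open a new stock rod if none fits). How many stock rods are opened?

4

  100 → stock rod 1 (new)  [load 100/775]
  150 → stock rod 1  [load 250/775]
  200 → stock rod 1  [load 450/775]
  225 → stock rod 1  [load 675/775]
  500 → stock rod 2 (new)  [load 500/775]
  100 → stock rod 1  [load 775/775]
  75 → stock rod 2  [load 575/775]
  250 → stock rod 3 (new)  [load 250/775]
  125 → stock rod 2  [load 700/775]
  600 → stock rod 4 (new)  [load 600/775]
  525 → stock rod 3  [load 775/775]
4 stock rods opened.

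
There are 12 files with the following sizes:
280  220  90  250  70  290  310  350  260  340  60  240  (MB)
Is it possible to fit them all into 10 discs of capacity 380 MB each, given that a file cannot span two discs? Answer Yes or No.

A valid assignment using 9 discs:
  disc 1: 350 = 350
  disc 2: 340 = 340
  disc 3: 310 + 70 = 380
  disc 4: 290 + 90 = 380
  disc 5: 280 + 60 = 340
  disc 6: 260 = 260
  disc 7: 250 = 250
  disc 8: 240 = 240
  disc 9: 220 = 220
That uses only 9 ≤ 10, so 10 discs are enough.

Yes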